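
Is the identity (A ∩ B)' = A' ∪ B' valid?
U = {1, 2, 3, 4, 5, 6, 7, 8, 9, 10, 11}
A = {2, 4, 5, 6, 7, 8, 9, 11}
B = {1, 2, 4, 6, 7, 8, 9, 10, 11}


LHS: A ∩ B = {2, 4, 6, 7, 8, 9, 11}
(A ∩ B)' = U \ (A ∩ B) = {1, 3, 5, 10}
A' = {1, 3, 10}, B' = {3, 5}
Claimed RHS: A' ∪ B' = {1, 3, 5, 10}
Identity is VALID: LHS = RHS = {1, 3, 5, 10} ✓

Identity is valid. (A ∩ B)' = A' ∪ B' = {1, 3, 5, 10}


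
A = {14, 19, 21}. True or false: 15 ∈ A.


A = {14, 19, 21}
Checking if 15 is in A
15 is not in A → False

15 ∉ A


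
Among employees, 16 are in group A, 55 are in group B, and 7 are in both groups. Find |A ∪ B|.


|A ∪ B| = |A| + |B| - |A ∩ B|
= 16 + 55 - 7
= 64

|A ∪ B| = 64


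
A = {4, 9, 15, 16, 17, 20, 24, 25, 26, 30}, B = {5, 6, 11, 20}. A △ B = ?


A △ B = (A \ B) ∪ (B \ A) = elements in exactly one of A or B
A \ B = {4, 9, 15, 16, 17, 24, 25, 26, 30}
B \ A = {5, 6, 11}
A △ B = {4, 5, 6, 9, 11, 15, 16, 17, 24, 25, 26, 30}

A △ B = {4, 5, 6, 9, 11, 15, 16, 17, 24, 25, 26, 30}


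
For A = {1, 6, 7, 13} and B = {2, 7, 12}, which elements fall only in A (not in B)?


A = {1, 6, 7, 13}
B = {2, 7, 12}
Region: only in A (not in B)
Elements: {1, 6, 13}

Elements only in A (not in B): {1, 6, 13}


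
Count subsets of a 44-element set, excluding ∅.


Total subsets = 2^n = 2^44 = 17592186044416
Non-empty subsets exclude the empty set: 2^n - 1
= 17592186044416 - 1
= 17592186044415

Number of non-empty subsets = 17592186044415


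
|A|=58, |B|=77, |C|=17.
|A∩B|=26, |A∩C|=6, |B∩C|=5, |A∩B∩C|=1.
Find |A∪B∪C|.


|A∪B∪C| = |A|+|B|+|C| - |A∩B|-|A∩C|-|B∩C| + |A∩B∩C|
= 58+77+17 - 26-6-5 + 1
= 152 - 37 + 1
= 116

|A ∪ B ∪ C| = 116


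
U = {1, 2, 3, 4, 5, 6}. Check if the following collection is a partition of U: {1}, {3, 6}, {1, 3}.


A partition requires: (1) non-empty parts, (2) pairwise disjoint, (3) union = U
Parts: {1}, {3, 6}, {1, 3}
Union of parts: {1, 3, 6}
U = {1, 2, 3, 4, 5, 6}
All non-empty? True
Pairwise disjoint? False
Covers U? False

No, not a valid partition


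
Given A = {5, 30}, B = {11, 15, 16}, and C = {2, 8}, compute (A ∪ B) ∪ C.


A ∪ B = {5, 11, 15, 16, 30}
(A ∪ B) ∪ C = {2, 5, 8, 11, 15, 16, 30}

A ∪ B ∪ C = {2, 5, 8, 11, 15, 16, 30}


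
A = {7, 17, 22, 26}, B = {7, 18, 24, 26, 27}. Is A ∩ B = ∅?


Disjoint means A ∩ B = ∅.
A ∩ B = {7, 26}
A ∩ B ≠ ∅, so A and B are NOT disjoint.

No, A and B are not disjoint (A ∩ B = {7, 26})


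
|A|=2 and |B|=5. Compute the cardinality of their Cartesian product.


|A × B| = |A| × |B|
= 2 × 5
= 10

|A × B| = 10


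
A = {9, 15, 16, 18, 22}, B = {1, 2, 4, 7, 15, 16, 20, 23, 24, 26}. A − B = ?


A \ B = elements in A but not in B
A = {9, 15, 16, 18, 22}
B = {1, 2, 4, 7, 15, 16, 20, 23, 24, 26}
Remove from A any elements in B
A \ B = {9, 18, 22}

A \ B = {9, 18, 22}


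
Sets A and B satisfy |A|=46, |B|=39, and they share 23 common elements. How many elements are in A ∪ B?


|A ∪ B| = |A| + |B| - |A ∩ B|
= 46 + 39 - 23
= 62

|A ∪ B| = 62


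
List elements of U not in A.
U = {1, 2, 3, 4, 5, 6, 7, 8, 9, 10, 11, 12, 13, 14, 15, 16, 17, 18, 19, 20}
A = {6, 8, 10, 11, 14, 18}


Aᶜ = U \ A = elements in U but not in A
U = {1, 2, 3, 4, 5, 6, 7, 8, 9, 10, 11, 12, 13, 14, 15, 16, 17, 18, 19, 20}
A = {6, 8, 10, 11, 14, 18}
Aᶜ = {1, 2, 3, 4, 5, 7, 9, 12, 13, 15, 16, 17, 19, 20}

Aᶜ = {1, 2, 3, 4, 5, 7, 9, 12, 13, 15, 16, 17, 19, 20}


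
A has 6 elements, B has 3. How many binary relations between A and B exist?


A relation from A to B is any subset of A × B.
|A × B| = 6 × 3 = 18
# relations = 2^|A × B| = 2^18 = 262144

Number of relations = 262144


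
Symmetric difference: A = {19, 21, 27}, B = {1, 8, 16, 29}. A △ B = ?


A △ B = (A \ B) ∪ (B \ A) = elements in exactly one of A or B
A \ B = {19, 21, 27}
B \ A = {1, 8, 16, 29}
A △ B = {1, 8, 16, 19, 21, 27, 29}

A △ B = {1, 8, 16, 19, 21, 27, 29}


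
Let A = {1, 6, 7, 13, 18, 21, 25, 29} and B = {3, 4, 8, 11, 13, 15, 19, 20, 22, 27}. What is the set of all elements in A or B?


A ∪ B = all elements in A or B (or both)
A = {1, 6, 7, 13, 18, 21, 25, 29}
B = {3, 4, 8, 11, 13, 15, 19, 20, 22, 27}
A ∪ B = {1, 3, 4, 6, 7, 8, 11, 13, 15, 18, 19, 20, 21, 22, 25, 27, 29}

A ∪ B = {1, 3, 4, 6, 7, 8, 11, 13, 15, 18, 19, 20, 21, 22, 25, 27, 29}


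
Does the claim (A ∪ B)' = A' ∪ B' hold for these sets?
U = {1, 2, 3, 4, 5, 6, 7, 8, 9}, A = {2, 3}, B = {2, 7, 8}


LHS: A ∪ B = {2, 3, 7, 8}
(A ∪ B)' = U \ (A ∪ B) = {1, 4, 5, 6, 9}
A' = {1, 4, 5, 6, 7, 8, 9}, B' = {1, 3, 4, 5, 6, 9}
Claimed RHS: A' ∪ B' = {1, 3, 4, 5, 6, 7, 8, 9}
Identity is INVALID: LHS = {1, 4, 5, 6, 9} but the RHS claimed here equals {1, 3, 4, 5, 6, 7, 8, 9}. The correct form is (A ∪ B)' = A' ∩ B'.

Identity is invalid: (A ∪ B)' = {1, 4, 5, 6, 9} but A' ∪ B' = {1, 3, 4, 5, 6, 7, 8, 9}. The correct De Morgan law is (A ∪ B)' = A' ∩ B'.


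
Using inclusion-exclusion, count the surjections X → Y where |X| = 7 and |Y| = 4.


n = |X| = 7, k = |Y| = 4. Surjections via inclusion-exclusion:
S(n,k) = Σ(-1)^i × C(k,i) × (k-i)^n, i=0 to k
i=0: (-1)^0×C(4,0)×4^7 = 16384
i=1: (-1)^1×C(4,1)×3^7 = -8748
i=2: (-1)^2×C(4,2)×2^7 = 768
i=3: (-1)^3×C(4,3)×1^7 = -4
i=4: (-1)^4×C(4,4)×0^7 = 0
Total = 8400

Number of surjections = 8400


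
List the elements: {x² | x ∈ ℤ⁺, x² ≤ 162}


Checking each candidate:
Condition: positive perfect squares ≤ 162
Result = {1, 4, 9, 16, 25, 36, 49, 64, 81, 100, 121, 144}

{1, 4, 9, 16, 25, 36, 49, 64, 81, 100, 121, 144}


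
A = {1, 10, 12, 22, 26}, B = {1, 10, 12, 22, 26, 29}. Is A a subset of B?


A ⊆ B means every element of A is in B.
All elements of A are in B.
So A ⊆ B.

Yes, A ⊆ B


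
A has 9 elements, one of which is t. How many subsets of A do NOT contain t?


Subsets of A avoiding t are subsets of A \ {t}, which has 8 elements.
Count = 2^(n-1) = 2^8
= 256

Number of subsets avoiding t = 256


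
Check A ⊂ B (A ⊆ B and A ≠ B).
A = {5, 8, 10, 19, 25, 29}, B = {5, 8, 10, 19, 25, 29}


A ⊂ B requires: A ⊆ B AND A ≠ B.
A ⊆ B? Yes
A = B? Yes
A = B, so A is not a PROPER subset.

No, A is not a proper subset of B


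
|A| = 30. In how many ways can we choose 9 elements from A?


C(n,k) = n! / (k!(n-k)!)
C(30,9) = 30! / (9!21!)
= 14307150

C(30,9) = 14307150


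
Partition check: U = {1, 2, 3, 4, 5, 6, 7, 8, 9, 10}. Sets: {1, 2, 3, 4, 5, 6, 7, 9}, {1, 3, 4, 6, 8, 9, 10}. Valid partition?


A partition requires: (1) non-empty parts, (2) pairwise disjoint, (3) union = U
Parts: {1, 2, 3, 4, 5, 6, 7, 9}, {1, 3, 4, 6, 8, 9, 10}
Union of parts: {1, 2, 3, 4, 5, 6, 7, 8, 9, 10}
U = {1, 2, 3, 4, 5, 6, 7, 8, 9, 10}
All non-empty? True
Pairwise disjoint? False
Covers U? True

No, not a valid partition


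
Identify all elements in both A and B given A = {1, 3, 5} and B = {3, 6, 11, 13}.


A = {1, 3, 5}
B = {3, 6, 11, 13}
Region: in both A and B
Elements: {3}

Elements in both A and B: {3}


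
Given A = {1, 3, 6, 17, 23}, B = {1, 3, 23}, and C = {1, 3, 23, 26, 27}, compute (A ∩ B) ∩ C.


A ∩ B = {1, 3, 23}
(A ∩ B) ∩ C = {1, 3, 23}

A ∩ B ∩ C = {1, 3, 23}


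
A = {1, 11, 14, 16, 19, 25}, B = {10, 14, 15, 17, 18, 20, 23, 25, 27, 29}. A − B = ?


A \ B = elements in A but not in B
A = {1, 11, 14, 16, 19, 25}
B = {10, 14, 15, 17, 18, 20, 23, 25, 27, 29}
Remove from A any elements in B
A \ B = {1, 11, 16, 19}

A \ B = {1, 11, 16, 19}


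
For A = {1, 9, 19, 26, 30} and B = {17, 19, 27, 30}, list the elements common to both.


A ∩ B = elements in both A and B
A = {1, 9, 19, 26, 30}
B = {17, 19, 27, 30}
A ∩ B = {19, 30}

A ∩ B = {19, 30}


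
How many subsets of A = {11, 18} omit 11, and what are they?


A subset of A that omits 11 is a subset of A \ {11}, so there are 2^(n-1) = 2^1 = 2 of them.
Subsets excluding 11: ∅, {18}

Subsets excluding 11 (2 total): ∅, {18}


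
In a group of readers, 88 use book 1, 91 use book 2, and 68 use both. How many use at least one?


|A ∪ B| = |A| + |B| - |A ∩ B|
= 88 + 91 - 68
= 111

|A ∪ B| = 111


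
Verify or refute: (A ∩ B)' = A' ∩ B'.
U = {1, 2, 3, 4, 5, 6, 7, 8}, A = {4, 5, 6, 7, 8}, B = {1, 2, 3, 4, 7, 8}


LHS: A ∩ B = {4, 7, 8}
(A ∩ B)' = U \ (A ∩ B) = {1, 2, 3, 5, 6}
A' = {1, 2, 3}, B' = {5, 6}
Claimed RHS: A' ∩ B' = ∅
Identity is INVALID: LHS = {1, 2, 3, 5, 6} but the RHS claimed here equals ∅. The correct form is (A ∩ B)' = A' ∪ B'.

Identity is invalid: (A ∩ B)' = {1, 2, 3, 5, 6} but A' ∩ B' = ∅. The correct De Morgan law is (A ∩ B)' = A' ∪ B'.


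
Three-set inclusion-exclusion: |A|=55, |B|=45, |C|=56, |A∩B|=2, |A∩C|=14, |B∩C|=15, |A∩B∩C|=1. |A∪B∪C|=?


|A∪B∪C| = |A|+|B|+|C| - |A∩B|-|A∩C|-|B∩C| + |A∩B∩C|
= 55+45+56 - 2-14-15 + 1
= 156 - 31 + 1
= 126

|A ∪ B ∪ C| = 126


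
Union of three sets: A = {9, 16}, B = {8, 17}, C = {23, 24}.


A ∪ B = {8, 9, 16, 17}
(A ∪ B) ∪ C = {8, 9, 16, 17, 23, 24}

A ∪ B ∪ C = {8, 9, 16, 17, 23, 24}


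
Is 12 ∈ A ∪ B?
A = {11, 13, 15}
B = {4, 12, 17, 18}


A = {11, 13, 15}, B = {4, 12, 17, 18}
A ∪ B = all elements in A or B
A ∪ B = {4, 11, 12, 13, 15, 17, 18}
Checking if 12 ∈ A ∪ B
12 is in A ∪ B → True

12 ∈ A ∪ B


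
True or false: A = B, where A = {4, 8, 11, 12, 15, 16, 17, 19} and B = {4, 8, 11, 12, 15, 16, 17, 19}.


Two sets are equal iff they have exactly the same elements.
A = {4, 8, 11, 12, 15, 16, 17, 19}
B = {4, 8, 11, 12, 15, 16, 17, 19}
Same elements → A = B

Yes, A = B


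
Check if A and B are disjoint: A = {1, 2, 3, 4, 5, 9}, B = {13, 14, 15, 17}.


Disjoint means A ∩ B = ∅.
A ∩ B = ∅
A ∩ B = ∅, so A and B are disjoint.

Yes, A and B are disjoint


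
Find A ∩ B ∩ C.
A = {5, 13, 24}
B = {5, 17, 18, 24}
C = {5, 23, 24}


A ∩ B = {5, 24}
(A ∩ B) ∩ C = {5, 24}

A ∩ B ∩ C = {5, 24}


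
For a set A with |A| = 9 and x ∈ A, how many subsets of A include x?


Subsets of A containing x correspond to subsets of A \ {x}, which has 8 elements.
Count = 2^(n-1) = 2^8
= 256

Number of subsets containing x = 256


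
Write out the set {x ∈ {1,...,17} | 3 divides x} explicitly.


Checking each candidate:
Condition: multiples of 3 in {1,...,17}
Result = {3, 6, 9, 12, 15}

{3, 6, 9, 12, 15}


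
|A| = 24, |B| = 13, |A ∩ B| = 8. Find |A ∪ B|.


|A ∪ B| = |A| + |B| - |A ∩ B|
= 24 + 13 - 8
= 29

|A ∪ B| = 29


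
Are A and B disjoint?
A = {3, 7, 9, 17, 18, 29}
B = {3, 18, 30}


Disjoint means A ∩ B = ∅.
A ∩ B = {3, 18}
A ∩ B ≠ ∅, so A and B are NOT disjoint.

No, A and B are not disjoint (A ∩ B = {3, 18})


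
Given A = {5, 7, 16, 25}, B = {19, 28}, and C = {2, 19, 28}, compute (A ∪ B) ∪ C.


A ∪ B = {5, 7, 16, 19, 25, 28}
(A ∪ B) ∪ C = {2, 5, 7, 16, 19, 25, 28}

A ∪ B ∪ C = {2, 5, 7, 16, 19, 25, 28}


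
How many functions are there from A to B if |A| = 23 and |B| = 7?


Each of |A| = 23 inputs maps to any of |B| = 7 outputs.
# functions = |B|^|A| = 7^23
= 27368747340080916343

Number of functions = 27368747340080916343


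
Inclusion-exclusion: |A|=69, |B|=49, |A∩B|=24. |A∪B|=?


|A ∪ B| = |A| + |B| - |A ∩ B|
= 69 + 49 - 24
= 94

|A ∪ B| = 94


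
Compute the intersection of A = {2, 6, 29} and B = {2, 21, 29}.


A ∩ B = elements in both A and B
A = {2, 6, 29}
B = {2, 21, 29}
A ∩ B = {2, 29}

A ∩ B = {2, 29}


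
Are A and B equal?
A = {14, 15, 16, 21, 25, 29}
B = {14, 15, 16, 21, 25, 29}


Two sets are equal iff they have exactly the same elements.
A = {14, 15, 16, 21, 25, 29}
B = {14, 15, 16, 21, 25, 29}
Same elements → A = B

Yes, A = B


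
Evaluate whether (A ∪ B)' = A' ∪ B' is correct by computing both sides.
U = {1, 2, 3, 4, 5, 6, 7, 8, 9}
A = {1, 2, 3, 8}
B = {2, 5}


LHS: A ∪ B = {1, 2, 3, 5, 8}
(A ∪ B)' = U \ (A ∪ B) = {4, 6, 7, 9}
A' = {4, 5, 6, 7, 9}, B' = {1, 3, 4, 6, 7, 8, 9}
Claimed RHS: A' ∪ B' = {1, 3, 4, 5, 6, 7, 8, 9}
Identity is INVALID: LHS = {4, 6, 7, 9} but the RHS claimed here equals {1, 3, 4, 5, 6, 7, 8, 9}. The correct form is (A ∪ B)' = A' ∩ B'.

Identity is invalid: (A ∪ B)' = {4, 6, 7, 9} but A' ∪ B' = {1, 3, 4, 5, 6, 7, 8, 9}. The correct De Morgan law is (A ∪ B)' = A' ∩ B'.


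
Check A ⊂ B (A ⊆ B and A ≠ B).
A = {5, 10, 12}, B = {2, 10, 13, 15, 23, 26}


A ⊂ B requires: A ⊆ B AND A ≠ B.
A ⊆ B? No
A ⊄ B, so A is not a proper subset.

No, A is not a proper subset of B


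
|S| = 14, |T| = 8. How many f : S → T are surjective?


n = |S| = 14, k = |T| = 8. Surjections via inclusion-exclusion:
S(n,k) = Σ(-1)^i × C(k,i) × (k-i)^n, i=0 to k
i=0: (-1)^0×C(8,0)×8^14 = 4398046511104
i=1: (-1)^1×C(8,1)×7^14 = -5425784582792
i=2: (-1)^2×C(8,2)×6^14 = 2194196594688
i=3: (-1)^3×C(8,3)×5^14 = -341796875000
i=4: (-1)^4×C(8,4)×4^14 = 18790481920
i=5: (-1)^5×C(8,5)×3^14 = -267846264
i=6: (-1)^6×C(8,6)×2^14 = 458752
i=7: (-1)^7×C(8,7)×1^14 = -8
i=8: (-1)^8×C(8,8)×0^14 = 0
Total = 843184742400

Number of surjections = 843184742400


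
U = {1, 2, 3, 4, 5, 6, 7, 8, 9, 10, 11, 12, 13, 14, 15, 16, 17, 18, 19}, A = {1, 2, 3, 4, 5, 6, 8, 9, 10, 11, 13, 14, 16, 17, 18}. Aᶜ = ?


Aᶜ = U \ A = elements in U but not in A
U = {1, 2, 3, 4, 5, 6, 7, 8, 9, 10, 11, 12, 13, 14, 15, 16, 17, 18, 19}
A = {1, 2, 3, 4, 5, 6, 8, 9, 10, 11, 13, 14, 16, 17, 18}
Aᶜ = {7, 12, 15, 19}

Aᶜ = {7, 12, 15, 19}


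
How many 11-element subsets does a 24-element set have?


C(n,k) = n! / (k!(n-k)!)
C(24,11) = 24! / (11!13!)
= 2496144

C(24,11) = 2496144


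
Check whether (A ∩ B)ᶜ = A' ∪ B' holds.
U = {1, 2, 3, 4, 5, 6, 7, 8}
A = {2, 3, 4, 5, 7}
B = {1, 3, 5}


LHS: A ∩ B = {3, 5}
(A ∩ B)' = U \ (A ∩ B) = {1, 2, 4, 6, 7, 8}
A' = {1, 6, 8}, B' = {2, 4, 6, 7, 8}
Claimed RHS: A' ∪ B' = {1, 2, 4, 6, 7, 8}
Identity is VALID: LHS = RHS = {1, 2, 4, 6, 7, 8} ✓

Identity is valid. (A ∩ B)' = A' ∪ B' = {1, 2, 4, 6, 7, 8}


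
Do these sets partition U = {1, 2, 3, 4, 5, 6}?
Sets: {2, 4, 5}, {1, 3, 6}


A partition requires: (1) non-empty parts, (2) pairwise disjoint, (3) union = U
Parts: {2, 4, 5}, {1, 3, 6}
Union of parts: {1, 2, 3, 4, 5, 6}
U = {1, 2, 3, 4, 5, 6}
All non-empty? True
Pairwise disjoint? True
Covers U? True

Yes, valid partition


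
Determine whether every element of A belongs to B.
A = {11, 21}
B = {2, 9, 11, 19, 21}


A ⊆ B means every element of A is in B.
All elements of A are in B.
So A ⊆ B.

Yes, A ⊆ B


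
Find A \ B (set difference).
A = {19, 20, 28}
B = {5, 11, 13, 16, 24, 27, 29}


A \ B = elements in A but not in B
A = {19, 20, 28}
B = {5, 11, 13, 16, 24, 27, 29}
Remove from A any elements in B
A \ B = {19, 20, 28}

A \ B = {19, 20, 28}


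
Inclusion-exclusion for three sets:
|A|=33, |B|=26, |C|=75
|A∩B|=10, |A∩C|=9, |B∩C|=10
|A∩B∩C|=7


|A∪B∪C| = |A|+|B|+|C| - |A∩B|-|A∩C|-|B∩C| + |A∩B∩C|
= 33+26+75 - 10-9-10 + 7
= 134 - 29 + 7
= 112

|A ∪ B ∪ C| = 112


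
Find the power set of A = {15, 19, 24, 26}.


|A| = 4, so |P(A)| = 2^4 = 16
Enumerate subsets by cardinality (0 to 4):
∅, {15}, {19}, {24}, {26}, {15, 19}, {15, 24}, {15, 26}, {19, 24}, {19, 26}, {24, 26}, {15, 19, 24}, {15, 19, 26}, {15, 24, 26}, {19, 24, 26}, {15, 19, 24, 26}

P(A) has 16 subsets: ∅, {15}, {19}, {24}, {26}, {15, 19}, {15, 24}, {15, 26}, {19, 24}, {19, 26}, {24, 26}, {15, 19, 24}, {15, 19, 26}, {15, 24, 26}, {19, 24, 26}, {15, 19, 24, 26}


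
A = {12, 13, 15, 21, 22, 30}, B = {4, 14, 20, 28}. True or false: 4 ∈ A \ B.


A = {12, 13, 15, 21, 22, 30}, B = {4, 14, 20, 28}
A \ B = elements in A but not in B
A \ B = {12, 13, 15, 21, 22, 30}
Checking if 4 ∈ A \ B
4 is not in A \ B → False

4 ∉ A \ B


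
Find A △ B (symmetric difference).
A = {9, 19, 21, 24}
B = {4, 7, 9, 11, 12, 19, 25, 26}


A △ B = (A \ B) ∪ (B \ A) = elements in exactly one of A or B
A \ B = {21, 24}
B \ A = {4, 7, 11, 12, 25, 26}
A △ B = {4, 7, 11, 12, 21, 24, 25, 26}

A △ B = {4, 7, 11, 12, 21, 24, 25, 26}


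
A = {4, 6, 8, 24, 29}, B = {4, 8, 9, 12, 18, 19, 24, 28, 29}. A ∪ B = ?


A ∪ B = all elements in A or B (or both)
A = {4, 6, 8, 24, 29}
B = {4, 8, 9, 12, 18, 19, 24, 28, 29}
A ∪ B = {4, 6, 8, 9, 12, 18, 19, 24, 28, 29}

A ∪ B = {4, 6, 8, 9, 12, 18, 19, 24, 28, 29}


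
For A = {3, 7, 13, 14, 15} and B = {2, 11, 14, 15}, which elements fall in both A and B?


A = {3, 7, 13, 14, 15}
B = {2, 11, 14, 15}
Region: in both A and B
Elements: {14, 15}

Elements in both A and B: {14, 15}


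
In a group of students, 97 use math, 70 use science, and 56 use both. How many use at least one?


|A ∪ B| = |A| + |B| - |A ∩ B|
= 97 + 70 - 56
= 111

|A ∪ B| = 111


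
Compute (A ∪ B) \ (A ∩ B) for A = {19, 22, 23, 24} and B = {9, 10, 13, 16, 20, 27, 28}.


A △ B = (A \ B) ∪ (B \ A) = elements in exactly one of A or B
A \ B = {19, 22, 23, 24}
B \ A = {9, 10, 13, 16, 20, 27, 28}
A △ B = {9, 10, 13, 16, 19, 20, 22, 23, 24, 27, 28}

A △ B = {9, 10, 13, 16, 19, 20, 22, 23, 24, 27, 28}


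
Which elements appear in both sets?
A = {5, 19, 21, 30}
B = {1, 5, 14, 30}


A ∩ B = elements in both A and B
A = {5, 19, 21, 30}
B = {1, 5, 14, 30}
A ∩ B = {5, 30}

A ∩ B = {5, 30}


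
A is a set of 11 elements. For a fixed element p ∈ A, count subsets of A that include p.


Subsets of A containing p correspond to subsets of A \ {p}, which has 10 elements.
Count = 2^(n-1) = 2^10
= 1024

Number of subsets containing p = 1024


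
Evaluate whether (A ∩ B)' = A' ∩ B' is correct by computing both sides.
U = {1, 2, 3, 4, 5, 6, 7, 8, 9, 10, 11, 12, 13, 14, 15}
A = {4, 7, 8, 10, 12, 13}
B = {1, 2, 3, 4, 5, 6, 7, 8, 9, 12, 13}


LHS: A ∩ B = {4, 7, 8, 12, 13}
(A ∩ B)' = U \ (A ∩ B) = {1, 2, 3, 5, 6, 9, 10, 11, 14, 15}
A' = {1, 2, 3, 5, 6, 9, 11, 14, 15}, B' = {10, 11, 14, 15}
Claimed RHS: A' ∩ B' = {11, 14, 15}
Identity is INVALID: LHS = {1, 2, 3, 5, 6, 9, 10, 11, 14, 15} but the RHS claimed here equals {11, 14, 15}. The correct form is (A ∩ B)' = A' ∪ B'.

Identity is invalid: (A ∩ B)' = {1, 2, 3, 5, 6, 9, 10, 11, 14, 15} but A' ∩ B' = {11, 14, 15}. The correct De Morgan law is (A ∩ B)' = A' ∪ B'.


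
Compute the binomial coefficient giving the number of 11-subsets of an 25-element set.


C(n,k) = n! / (k!(n-k)!)
C(25,11) = 25! / (11!14!)
= 4457400

C(25,11) = 4457400


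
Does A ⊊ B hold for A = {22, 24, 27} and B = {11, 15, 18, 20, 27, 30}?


A ⊂ B requires: A ⊆ B AND A ≠ B.
A ⊆ B? No
A ⊄ B, so A is not a proper subset.

No, A is not a proper subset of B


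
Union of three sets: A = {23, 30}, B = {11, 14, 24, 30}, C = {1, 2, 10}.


A ∪ B = {11, 14, 23, 24, 30}
(A ∪ B) ∪ C = {1, 2, 10, 11, 14, 23, 24, 30}

A ∪ B ∪ C = {1, 2, 10, 11, 14, 23, 24, 30}


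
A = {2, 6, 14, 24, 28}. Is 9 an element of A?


A = {2, 6, 14, 24, 28}
Checking if 9 is in A
9 is not in A → False

9 ∉ A


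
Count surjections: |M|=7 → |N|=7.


n = |M| = 7, k = |N| = 7. Surjections via inclusion-exclusion:
S(n,k) = Σ(-1)^i × C(k,i) × (k-i)^n, i=0 to k
i=0: (-1)^0×C(7,0)×7^7 = 823543
i=1: (-1)^1×C(7,1)×6^7 = -1959552
i=2: (-1)^2×C(7,2)×5^7 = 1640625
i=3: (-1)^3×C(7,3)×4^7 = -573440
i=4: (-1)^4×C(7,4)×3^7 = 76545
i=5: (-1)^5×C(7,5)×2^7 = -2688
i=6: (-1)^6×C(7,6)×1^7 = 7
i=7: (-1)^7×C(7,7)×0^7 = 0
Total = 5040

Number of surjections = 5040


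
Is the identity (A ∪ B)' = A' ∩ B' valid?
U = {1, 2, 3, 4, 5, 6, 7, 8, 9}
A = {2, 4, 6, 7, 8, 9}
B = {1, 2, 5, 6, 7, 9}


LHS: A ∪ B = {1, 2, 4, 5, 6, 7, 8, 9}
(A ∪ B)' = U \ (A ∪ B) = {3}
A' = {1, 3, 5}, B' = {3, 4, 8}
Claimed RHS: A' ∩ B' = {3}
Identity is VALID: LHS = RHS = {3} ✓

Identity is valid. (A ∪ B)' = A' ∩ B' = {3}


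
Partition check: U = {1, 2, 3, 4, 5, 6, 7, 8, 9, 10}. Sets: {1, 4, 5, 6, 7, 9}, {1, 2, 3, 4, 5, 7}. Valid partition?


A partition requires: (1) non-empty parts, (2) pairwise disjoint, (3) union = U
Parts: {1, 4, 5, 6, 7, 9}, {1, 2, 3, 4, 5, 7}
Union of parts: {1, 2, 3, 4, 5, 6, 7, 9}
U = {1, 2, 3, 4, 5, 6, 7, 8, 9, 10}
All non-empty? True
Pairwise disjoint? False
Covers U? False

No, not a valid partition


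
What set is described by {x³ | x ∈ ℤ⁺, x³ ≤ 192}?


Checking each candidate:
Condition: positive perfect cubes ≤ 192
Result = {1, 8, 27, 64, 125}

{1, 8, 27, 64, 125}


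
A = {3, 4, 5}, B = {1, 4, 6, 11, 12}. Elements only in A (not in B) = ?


A = {3, 4, 5}
B = {1, 4, 6, 11, 12}
Region: only in A (not in B)
Elements: {3, 5}

Elements only in A (not in B): {3, 5}


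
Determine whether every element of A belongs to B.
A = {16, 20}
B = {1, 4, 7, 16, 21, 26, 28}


A ⊆ B means every element of A is in B.
Elements in A not in B: {20}
So A ⊄ B.

No, A ⊄ B


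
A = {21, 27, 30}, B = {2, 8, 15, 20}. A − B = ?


A \ B = elements in A but not in B
A = {21, 27, 30}
B = {2, 8, 15, 20}
Remove from A any elements in B
A \ B = {21, 27, 30}

A \ B = {21, 27, 30}


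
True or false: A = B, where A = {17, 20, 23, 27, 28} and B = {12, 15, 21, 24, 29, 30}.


Two sets are equal iff they have exactly the same elements.
A = {17, 20, 23, 27, 28}
B = {12, 15, 21, 24, 29, 30}
Differences: {12, 15, 17, 20, 21, 23, 24, 27, 28, 29, 30}
A ≠ B

No, A ≠ B


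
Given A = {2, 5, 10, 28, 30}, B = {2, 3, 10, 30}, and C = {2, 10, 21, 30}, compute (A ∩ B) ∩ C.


A ∩ B = {2, 10, 30}
(A ∩ B) ∩ C = {2, 10, 30}

A ∩ B ∩ C = {2, 10, 30}


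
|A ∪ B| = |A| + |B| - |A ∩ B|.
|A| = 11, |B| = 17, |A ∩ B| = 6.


|A ∪ B| = |A| + |B| - |A ∩ B|
= 11 + 17 - 6
= 22

|A ∪ B| = 22


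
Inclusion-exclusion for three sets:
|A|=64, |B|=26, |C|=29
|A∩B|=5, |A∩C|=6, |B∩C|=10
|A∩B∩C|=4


|A∪B∪C| = |A|+|B|+|C| - |A∩B|-|A∩C|-|B∩C| + |A∩B∩C|
= 64+26+29 - 5-6-10 + 4
= 119 - 21 + 4
= 102

|A ∪ B ∪ C| = 102


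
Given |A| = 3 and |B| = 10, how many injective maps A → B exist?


An injection sends each of |A| = 3 inputs to a distinct output in B.
# injections = |B|·(|B|-1)·…·(|B|-|A|+1) = 10! / (10 - 3)!
= 10 × 9 × 8
= 720

Number of injections = 720


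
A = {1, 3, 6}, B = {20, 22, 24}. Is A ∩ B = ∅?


Disjoint means A ∩ B = ∅.
A ∩ B = ∅
A ∩ B = ∅, so A and B are disjoint.

Yes, A and B are disjoint


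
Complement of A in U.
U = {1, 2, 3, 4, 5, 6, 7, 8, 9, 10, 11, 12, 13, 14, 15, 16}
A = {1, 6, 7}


Aᶜ = U \ A = elements in U but not in A
U = {1, 2, 3, 4, 5, 6, 7, 8, 9, 10, 11, 12, 13, 14, 15, 16}
A = {1, 6, 7}
Aᶜ = {2, 3, 4, 5, 8, 9, 10, 11, 12, 13, 14, 15, 16}

Aᶜ = {2, 3, 4, 5, 8, 9, 10, 11, 12, 13, 14, 15, 16}


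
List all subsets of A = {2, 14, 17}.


|A| = 3, so |P(A)| = 2^3 = 8
Enumerate subsets by cardinality (0 to 3):
∅, {2}, {14}, {17}, {2, 14}, {2, 17}, {14, 17}, {2, 14, 17}

P(A) has 8 subsets: ∅, {2}, {14}, {17}, {2, 14}, {2, 17}, {14, 17}, {2, 14, 17}


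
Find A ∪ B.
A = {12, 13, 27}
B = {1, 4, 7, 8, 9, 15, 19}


A ∪ B = all elements in A or B (or both)
A = {12, 13, 27}
B = {1, 4, 7, 8, 9, 15, 19}
A ∪ B = {1, 4, 7, 8, 9, 12, 13, 15, 19, 27}

A ∪ B = {1, 4, 7, 8, 9, 12, 13, 15, 19, 27}


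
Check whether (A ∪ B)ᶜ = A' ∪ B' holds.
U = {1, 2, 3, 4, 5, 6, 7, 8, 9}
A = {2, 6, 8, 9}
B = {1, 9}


LHS: A ∪ B = {1, 2, 6, 8, 9}
(A ∪ B)' = U \ (A ∪ B) = {3, 4, 5, 7}
A' = {1, 3, 4, 5, 7}, B' = {2, 3, 4, 5, 6, 7, 8}
Claimed RHS: A' ∪ B' = {1, 2, 3, 4, 5, 6, 7, 8}
Identity is INVALID: LHS = {3, 4, 5, 7} but the RHS claimed here equals {1, 2, 3, 4, 5, 6, 7, 8}. The correct form is (A ∪ B)' = A' ∩ B'.

Identity is invalid: (A ∪ B)' = {3, 4, 5, 7} but A' ∪ B' = {1, 2, 3, 4, 5, 6, 7, 8}. The correct De Morgan law is (A ∪ B)' = A' ∩ B'.


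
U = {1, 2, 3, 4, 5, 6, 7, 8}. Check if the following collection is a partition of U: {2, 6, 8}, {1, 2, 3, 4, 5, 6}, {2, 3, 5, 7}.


A partition requires: (1) non-empty parts, (2) pairwise disjoint, (3) union = U
Parts: {2, 6, 8}, {1, 2, 3, 4, 5, 6}, {2, 3, 5, 7}
Union of parts: {1, 2, 3, 4, 5, 6, 7, 8}
U = {1, 2, 3, 4, 5, 6, 7, 8}
All non-empty? True
Pairwise disjoint? False
Covers U? True

No, not a valid partition


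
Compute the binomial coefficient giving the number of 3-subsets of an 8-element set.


C(n,k) = n! / (k!(n-k)!)
C(8,3) = 8! / (3!5!)
= 56

C(8,3) = 56


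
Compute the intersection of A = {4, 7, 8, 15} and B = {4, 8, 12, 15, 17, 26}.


A ∩ B = elements in both A and B
A = {4, 7, 8, 15}
B = {4, 8, 12, 15, 17, 26}
A ∩ B = {4, 8, 15}

A ∩ B = {4, 8, 15}


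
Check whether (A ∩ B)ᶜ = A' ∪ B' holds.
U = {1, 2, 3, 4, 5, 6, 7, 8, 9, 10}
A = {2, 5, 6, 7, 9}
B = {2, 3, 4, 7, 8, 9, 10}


LHS: A ∩ B = {2, 7, 9}
(A ∩ B)' = U \ (A ∩ B) = {1, 3, 4, 5, 6, 8, 10}
A' = {1, 3, 4, 8, 10}, B' = {1, 5, 6}
Claimed RHS: A' ∪ B' = {1, 3, 4, 5, 6, 8, 10}
Identity is VALID: LHS = RHS = {1, 3, 4, 5, 6, 8, 10} ✓

Identity is valid. (A ∩ B)' = A' ∪ B' = {1, 3, 4, 5, 6, 8, 10}


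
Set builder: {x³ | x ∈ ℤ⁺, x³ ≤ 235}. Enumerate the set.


Checking each candidate:
Condition: positive perfect cubes ≤ 235
Result = {1, 8, 27, 64, 125, 216}

{1, 8, 27, 64, 125, 216}


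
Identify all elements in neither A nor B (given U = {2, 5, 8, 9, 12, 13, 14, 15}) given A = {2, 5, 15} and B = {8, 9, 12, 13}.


A = {2, 5, 15}
B = {8, 9, 12, 13}
Region: in neither A nor B (given U = {2, 5, 8, 9, 12, 13, 14, 15})
Elements: {14}

Elements in neither A nor B (given U = {2, 5, 8, 9, 12, 13, 14, 15}): {14}


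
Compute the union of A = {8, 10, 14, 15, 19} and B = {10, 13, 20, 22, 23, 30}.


A ∪ B = all elements in A or B (or both)
A = {8, 10, 14, 15, 19}
B = {10, 13, 20, 22, 23, 30}
A ∪ B = {8, 10, 13, 14, 15, 19, 20, 22, 23, 30}

A ∪ B = {8, 10, 13, 14, 15, 19, 20, 22, 23, 30}


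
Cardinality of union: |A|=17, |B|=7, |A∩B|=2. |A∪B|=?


|A ∪ B| = |A| + |B| - |A ∩ B|
= 17 + 7 - 2
= 22

|A ∪ B| = 22


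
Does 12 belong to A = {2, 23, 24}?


A = {2, 23, 24}
Checking if 12 is in A
12 is not in A → False

12 ∉ A


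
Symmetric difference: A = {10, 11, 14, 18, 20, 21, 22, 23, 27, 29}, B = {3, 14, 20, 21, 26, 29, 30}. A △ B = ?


A △ B = (A \ B) ∪ (B \ A) = elements in exactly one of A or B
A \ B = {10, 11, 18, 22, 23, 27}
B \ A = {3, 26, 30}
A △ B = {3, 10, 11, 18, 22, 23, 26, 27, 30}

A △ B = {3, 10, 11, 18, 22, 23, 26, 27, 30}


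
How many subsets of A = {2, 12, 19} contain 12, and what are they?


A subset of A contains 12 iff the remaining 2 elements form any subset of A \ {12}.
Count: 2^(n-1) = 2^2 = 4
Subsets containing 12: {12}, {2, 12}, {12, 19}, {2, 12, 19}

Subsets containing 12 (4 total): {12}, {2, 12}, {12, 19}, {2, 12, 19}


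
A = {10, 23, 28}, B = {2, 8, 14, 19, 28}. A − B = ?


A \ B = elements in A but not in B
A = {10, 23, 28}
B = {2, 8, 14, 19, 28}
Remove from A any elements in B
A \ B = {10, 23}

A \ B = {10, 23}


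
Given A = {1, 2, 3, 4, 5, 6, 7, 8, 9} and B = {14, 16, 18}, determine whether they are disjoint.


Disjoint means A ∩ B = ∅.
A ∩ B = ∅
A ∩ B = ∅, so A and B are disjoint.

Yes, A and B are disjoint


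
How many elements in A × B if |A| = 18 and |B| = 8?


|A × B| = |A| × |B|
= 18 × 8
= 144

|A × B| = 144


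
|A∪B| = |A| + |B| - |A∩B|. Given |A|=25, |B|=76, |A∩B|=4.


|A ∪ B| = |A| + |B| - |A ∩ B|
= 25 + 76 - 4
= 97

|A ∪ B| = 97


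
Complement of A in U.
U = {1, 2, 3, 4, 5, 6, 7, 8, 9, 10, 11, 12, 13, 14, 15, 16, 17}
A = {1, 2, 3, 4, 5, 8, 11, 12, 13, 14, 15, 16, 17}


Aᶜ = U \ A = elements in U but not in A
U = {1, 2, 3, 4, 5, 6, 7, 8, 9, 10, 11, 12, 13, 14, 15, 16, 17}
A = {1, 2, 3, 4, 5, 8, 11, 12, 13, 14, 15, 16, 17}
Aᶜ = {6, 7, 9, 10}

Aᶜ = {6, 7, 9, 10}


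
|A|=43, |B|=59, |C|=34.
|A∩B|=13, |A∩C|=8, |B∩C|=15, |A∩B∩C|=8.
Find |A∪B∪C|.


|A∪B∪C| = |A|+|B|+|C| - |A∩B|-|A∩C|-|B∩C| + |A∩B∩C|
= 43+59+34 - 13-8-15 + 8
= 136 - 36 + 8
= 108

|A ∪ B ∪ C| = 108


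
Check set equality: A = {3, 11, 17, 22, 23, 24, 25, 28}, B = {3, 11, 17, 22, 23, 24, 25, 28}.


Two sets are equal iff they have exactly the same elements.
A = {3, 11, 17, 22, 23, 24, 25, 28}
B = {3, 11, 17, 22, 23, 24, 25, 28}
Same elements → A = B

Yes, A = B


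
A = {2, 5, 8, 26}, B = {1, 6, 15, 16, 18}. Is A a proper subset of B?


A ⊂ B requires: A ⊆ B AND A ≠ B.
A ⊆ B? No
A ⊄ B, so A is not a proper subset.

No, A is not a proper subset of B


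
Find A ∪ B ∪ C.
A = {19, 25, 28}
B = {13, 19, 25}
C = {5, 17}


A ∪ B = {13, 19, 25, 28}
(A ∪ B) ∪ C = {5, 13, 17, 19, 25, 28}

A ∪ B ∪ C = {5, 13, 17, 19, 25, 28}


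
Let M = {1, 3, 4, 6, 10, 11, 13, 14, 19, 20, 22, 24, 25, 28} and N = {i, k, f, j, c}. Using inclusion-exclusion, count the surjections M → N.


n = |M| = 14, k = |N| = 5. Surjections via inclusion-exclusion:
S(n,k) = Σ(-1)^i × C(k,i) × (k-i)^n, i=0 to k
i=0: (-1)^0×C(5,0)×5^14 = 6103515625
i=1: (-1)^1×C(5,1)×4^14 = -1342177280
i=2: (-1)^2×C(5,2)×3^14 = 47829690
i=3: (-1)^3×C(5,3)×2^14 = -163840
i=4: (-1)^4×C(5,4)×1^14 = 5
i=5: (-1)^5×C(5,5)×0^14 = 0
Total = 4809004200

Number of surjections = 4809004200


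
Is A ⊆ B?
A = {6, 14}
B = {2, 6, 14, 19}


A ⊆ B means every element of A is in B.
All elements of A are in B.
So A ⊆ B.

Yes, A ⊆ B


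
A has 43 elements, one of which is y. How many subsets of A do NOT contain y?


Subsets of A avoiding y are subsets of A \ {y}, which has 42 elements.
Count = 2^(n-1) = 2^42
= 4398046511104

Number of subsets avoiding y = 4398046511104


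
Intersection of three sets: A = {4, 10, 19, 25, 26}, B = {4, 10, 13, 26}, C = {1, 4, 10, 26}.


A ∩ B = {4, 10, 26}
(A ∩ B) ∩ C = {4, 10, 26}

A ∩ B ∩ C = {4, 10, 26}


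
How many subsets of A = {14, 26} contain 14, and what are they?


A subset of A contains 14 iff the remaining 1 elements form any subset of A \ {14}.
Count: 2^(n-1) = 2^1 = 2
Subsets containing 14: {14}, {14, 26}

Subsets containing 14 (2 total): {14}, {14, 26}


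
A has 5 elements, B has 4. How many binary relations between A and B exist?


A relation from A to B is any subset of A × B.
|A × B| = 5 × 4 = 20
# relations = 2^|A × B| = 2^20 = 1048576

Number of relations = 1048576


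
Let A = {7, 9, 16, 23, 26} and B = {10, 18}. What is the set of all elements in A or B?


A ∪ B = all elements in A or B (or both)
A = {7, 9, 16, 23, 26}
B = {10, 18}
A ∪ B = {7, 9, 10, 16, 18, 23, 26}

A ∪ B = {7, 9, 10, 16, 18, 23, 26}


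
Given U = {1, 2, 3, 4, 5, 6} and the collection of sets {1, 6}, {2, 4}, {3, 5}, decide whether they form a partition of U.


A partition requires: (1) non-empty parts, (2) pairwise disjoint, (3) union = U
Parts: {1, 6}, {2, 4}, {3, 5}
Union of parts: {1, 2, 3, 4, 5, 6}
U = {1, 2, 3, 4, 5, 6}
All non-empty? True
Pairwise disjoint? True
Covers U? True

Yes, valid partition


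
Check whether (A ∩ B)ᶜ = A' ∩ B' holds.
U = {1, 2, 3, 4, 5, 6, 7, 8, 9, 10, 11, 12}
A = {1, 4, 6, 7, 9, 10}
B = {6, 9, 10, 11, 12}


LHS: A ∩ B = {6, 9, 10}
(A ∩ B)' = U \ (A ∩ B) = {1, 2, 3, 4, 5, 7, 8, 11, 12}
A' = {2, 3, 5, 8, 11, 12}, B' = {1, 2, 3, 4, 5, 7, 8}
Claimed RHS: A' ∩ B' = {2, 3, 5, 8}
Identity is INVALID: LHS = {1, 2, 3, 4, 5, 7, 8, 11, 12} but the RHS claimed here equals {2, 3, 5, 8}. The correct form is (A ∩ B)' = A' ∪ B'.

Identity is invalid: (A ∩ B)' = {1, 2, 3, 4, 5, 7, 8, 11, 12} but A' ∩ B' = {2, 3, 5, 8}. The correct De Morgan law is (A ∩ B)' = A' ∪ B'.


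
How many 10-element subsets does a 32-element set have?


C(n,k) = n! / (k!(n-k)!)
C(32,10) = 32! / (10!22!)
= 64512240

C(32,10) = 64512240


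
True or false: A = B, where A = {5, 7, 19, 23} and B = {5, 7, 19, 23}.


Two sets are equal iff they have exactly the same elements.
A = {5, 7, 19, 23}
B = {5, 7, 19, 23}
Same elements → A = B

Yes, A = B


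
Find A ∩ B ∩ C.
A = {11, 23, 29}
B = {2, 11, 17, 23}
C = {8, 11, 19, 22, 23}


A ∩ B = {11, 23}
(A ∩ B) ∩ C = {11, 23}

A ∩ B ∩ C = {11, 23}


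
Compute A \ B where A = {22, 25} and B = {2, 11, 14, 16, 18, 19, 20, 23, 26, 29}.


A \ B = elements in A but not in B
A = {22, 25}
B = {2, 11, 14, 16, 18, 19, 20, 23, 26, 29}
Remove from A any elements in B
A \ B = {22, 25}

A \ B = {22, 25}


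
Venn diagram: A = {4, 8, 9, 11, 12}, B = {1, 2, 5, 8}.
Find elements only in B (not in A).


A = {4, 8, 9, 11, 12}
B = {1, 2, 5, 8}
Region: only in B (not in A)
Elements: {1, 2, 5}

Elements only in B (not in A): {1, 2, 5}


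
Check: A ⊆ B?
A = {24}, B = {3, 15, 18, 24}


A ⊆ B means every element of A is in B.
All elements of A are in B.
So A ⊆ B.

Yes, A ⊆ B


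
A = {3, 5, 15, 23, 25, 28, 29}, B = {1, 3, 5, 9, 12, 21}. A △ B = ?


A △ B = (A \ B) ∪ (B \ A) = elements in exactly one of A or B
A \ B = {15, 23, 25, 28, 29}
B \ A = {1, 9, 12, 21}
A △ B = {1, 9, 12, 15, 21, 23, 25, 28, 29}

A △ B = {1, 9, 12, 15, 21, 23, 25, 28, 29}


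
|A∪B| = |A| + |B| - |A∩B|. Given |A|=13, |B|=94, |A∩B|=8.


|A ∪ B| = |A| + |B| - |A ∩ B|
= 13 + 94 - 8
= 99

|A ∪ B| = 99


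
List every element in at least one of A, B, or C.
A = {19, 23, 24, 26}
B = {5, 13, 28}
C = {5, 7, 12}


A ∪ B = {5, 13, 19, 23, 24, 26, 28}
(A ∪ B) ∪ C = {5, 7, 12, 13, 19, 23, 24, 26, 28}

A ∪ B ∪ C = {5, 7, 12, 13, 19, 23, 24, 26, 28}


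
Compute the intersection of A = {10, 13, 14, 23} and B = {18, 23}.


A ∩ B = elements in both A and B
A = {10, 13, 14, 23}
B = {18, 23}
A ∩ B = {23}

A ∩ B = {23}


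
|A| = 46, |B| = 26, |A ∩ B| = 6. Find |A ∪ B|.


|A ∪ B| = |A| + |B| - |A ∩ B|
= 46 + 26 - 6
= 66

|A ∪ B| = 66


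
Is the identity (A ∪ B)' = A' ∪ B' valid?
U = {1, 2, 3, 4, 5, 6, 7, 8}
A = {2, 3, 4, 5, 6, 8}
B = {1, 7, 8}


LHS: A ∪ B = {1, 2, 3, 4, 5, 6, 7, 8}
(A ∪ B)' = U \ (A ∪ B) = ∅
A' = {1, 7}, B' = {2, 3, 4, 5, 6}
Claimed RHS: A' ∪ B' = {1, 2, 3, 4, 5, 6, 7}
Identity is INVALID: LHS = ∅ but the RHS claimed here equals {1, 2, 3, 4, 5, 6, 7}. The correct form is (A ∪ B)' = A' ∩ B'.

Identity is invalid: (A ∪ B)' = ∅ but A' ∪ B' = {1, 2, 3, 4, 5, 6, 7}. The correct De Morgan law is (A ∪ B)' = A' ∩ B'.


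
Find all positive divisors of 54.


Checking each candidate:
Condition: positive divisors of 54
Result = {1, 2, 3, 6, 9, 18, 27, 54}

{1, 2, 3, 6, 9, 18, 27, 54}


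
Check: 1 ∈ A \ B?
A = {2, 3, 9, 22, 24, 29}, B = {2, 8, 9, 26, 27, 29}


A = {2, 3, 9, 22, 24, 29}, B = {2, 8, 9, 26, 27, 29}
A \ B = elements in A but not in B
A \ B = {3, 22, 24}
Checking if 1 ∈ A \ B
1 is not in A \ B → False

1 ∉ A \ B


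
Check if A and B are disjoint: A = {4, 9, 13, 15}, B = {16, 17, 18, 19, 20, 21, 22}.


Disjoint means A ∩ B = ∅.
A ∩ B = ∅
A ∩ B = ∅, so A and B are disjoint.

Yes, A and B are disjoint


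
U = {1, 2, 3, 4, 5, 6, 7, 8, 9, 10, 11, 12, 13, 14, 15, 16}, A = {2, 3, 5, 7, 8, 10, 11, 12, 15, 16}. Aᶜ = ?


Aᶜ = U \ A = elements in U but not in A
U = {1, 2, 3, 4, 5, 6, 7, 8, 9, 10, 11, 12, 13, 14, 15, 16}
A = {2, 3, 5, 7, 8, 10, 11, 12, 15, 16}
Aᶜ = {1, 4, 6, 9, 13, 14}

Aᶜ = {1, 4, 6, 9, 13, 14}


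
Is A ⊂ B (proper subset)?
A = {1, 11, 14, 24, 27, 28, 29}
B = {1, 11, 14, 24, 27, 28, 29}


A ⊂ B requires: A ⊆ B AND A ≠ B.
A ⊆ B? Yes
A = B? Yes
A = B, so A is not a PROPER subset.

No, A is not a proper subset of B


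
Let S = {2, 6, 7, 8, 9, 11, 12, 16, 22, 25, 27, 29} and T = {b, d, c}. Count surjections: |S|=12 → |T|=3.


n = |S| = 12, k = |T| = 3. Surjections via inclusion-exclusion:
S(n,k) = Σ(-1)^i × C(k,i) × (k-i)^n, i=0 to k
i=0: (-1)^0×C(3,0)×3^12 = 531441
i=1: (-1)^1×C(3,1)×2^12 = -12288
i=2: (-1)^2×C(3,2)×1^12 = 3
i=3: (-1)^3×C(3,3)×0^12 = 0
Total = 519156

Number of surjections = 519156


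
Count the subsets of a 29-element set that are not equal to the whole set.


Total subsets = 2^n = 2^29 = 536870912
Proper subsets exclude the set itself: 2^n - 1
= 536870912 - 1
= 536870911

Number of proper subsets = 536870911


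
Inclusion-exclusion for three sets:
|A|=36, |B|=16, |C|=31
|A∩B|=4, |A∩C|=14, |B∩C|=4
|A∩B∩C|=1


|A∪B∪C| = |A|+|B|+|C| - |A∩B|-|A∩C|-|B∩C| + |A∩B∩C|
= 36+16+31 - 4-14-4 + 1
= 83 - 22 + 1
= 62

|A ∪ B ∪ C| = 62


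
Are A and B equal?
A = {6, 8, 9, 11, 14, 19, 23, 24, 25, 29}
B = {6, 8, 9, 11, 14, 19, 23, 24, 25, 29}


Two sets are equal iff they have exactly the same elements.
A = {6, 8, 9, 11, 14, 19, 23, 24, 25, 29}
B = {6, 8, 9, 11, 14, 19, 23, 24, 25, 29}
Same elements → A = B

Yes, A = B


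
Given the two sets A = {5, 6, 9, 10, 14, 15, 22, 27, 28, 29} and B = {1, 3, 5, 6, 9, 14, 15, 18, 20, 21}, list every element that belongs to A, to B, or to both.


A ∪ B = all elements in A or B (or both)
A = {5, 6, 9, 10, 14, 15, 22, 27, 28, 29}
B = {1, 3, 5, 6, 9, 14, 15, 18, 20, 21}
A ∪ B = {1, 3, 5, 6, 9, 10, 14, 15, 18, 20, 21, 22, 27, 28, 29}

A ∪ B = {1, 3, 5, 6, 9, 10, 14, 15, 18, 20, 21, 22, 27, 28, 29}


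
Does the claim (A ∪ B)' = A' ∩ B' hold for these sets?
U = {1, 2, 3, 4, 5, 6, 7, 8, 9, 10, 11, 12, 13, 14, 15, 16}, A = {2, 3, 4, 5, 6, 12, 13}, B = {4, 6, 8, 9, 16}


LHS: A ∪ B = {2, 3, 4, 5, 6, 8, 9, 12, 13, 16}
(A ∪ B)' = U \ (A ∪ B) = {1, 7, 10, 11, 14, 15}
A' = {1, 7, 8, 9, 10, 11, 14, 15, 16}, B' = {1, 2, 3, 5, 7, 10, 11, 12, 13, 14, 15}
Claimed RHS: A' ∩ B' = {1, 7, 10, 11, 14, 15}
Identity is VALID: LHS = RHS = {1, 7, 10, 11, 14, 15} ✓

Identity is valid. (A ∪ B)' = A' ∩ B' = {1, 7, 10, 11, 14, 15}


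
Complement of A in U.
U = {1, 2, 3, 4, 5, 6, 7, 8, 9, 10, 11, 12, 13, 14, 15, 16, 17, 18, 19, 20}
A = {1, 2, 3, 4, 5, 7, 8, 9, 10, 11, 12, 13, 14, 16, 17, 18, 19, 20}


Aᶜ = U \ A = elements in U but not in A
U = {1, 2, 3, 4, 5, 6, 7, 8, 9, 10, 11, 12, 13, 14, 15, 16, 17, 18, 19, 20}
A = {1, 2, 3, 4, 5, 7, 8, 9, 10, 11, 12, 13, 14, 16, 17, 18, 19, 20}
Aᶜ = {6, 15}

Aᶜ = {6, 15}


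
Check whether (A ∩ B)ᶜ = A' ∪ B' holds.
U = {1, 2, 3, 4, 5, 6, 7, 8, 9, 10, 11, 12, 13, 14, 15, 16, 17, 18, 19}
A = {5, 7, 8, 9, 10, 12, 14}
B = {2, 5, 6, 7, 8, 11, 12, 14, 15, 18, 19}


LHS: A ∩ B = {5, 7, 8, 12, 14}
(A ∩ B)' = U \ (A ∩ B) = {1, 2, 3, 4, 6, 9, 10, 11, 13, 15, 16, 17, 18, 19}
A' = {1, 2, 3, 4, 6, 11, 13, 15, 16, 17, 18, 19}, B' = {1, 3, 4, 9, 10, 13, 16, 17}
Claimed RHS: A' ∪ B' = {1, 2, 3, 4, 6, 9, 10, 11, 13, 15, 16, 17, 18, 19}
Identity is VALID: LHS = RHS = {1, 2, 3, 4, 6, 9, 10, 11, 13, 15, 16, 17, 18, 19} ✓

Identity is valid. (A ∩ B)' = A' ∪ B' = {1, 2, 3, 4, 6, 9, 10, 11, 13, 15, 16, 17, 18, 19}


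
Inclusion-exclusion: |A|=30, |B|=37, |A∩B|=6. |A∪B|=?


|A ∪ B| = |A| + |B| - |A ∩ B|
= 30 + 37 - 6
= 61

|A ∪ B| = 61


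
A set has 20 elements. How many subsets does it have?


Number of subsets = 2^n
= 2^20
= 1048576

|P(A)| = 1048576


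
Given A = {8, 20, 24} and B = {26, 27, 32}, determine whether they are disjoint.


Disjoint means A ∩ B = ∅.
A ∩ B = ∅
A ∩ B = ∅, so A and B are disjoint.

Yes, A and B are disjoint


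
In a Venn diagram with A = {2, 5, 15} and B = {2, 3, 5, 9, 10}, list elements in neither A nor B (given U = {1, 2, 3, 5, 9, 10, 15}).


A = {2, 5, 15}
B = {2, 3, 5, 9, 10}
Region: in neither A nor B (given U = {1, 2, 3, 5, 9, 10, 15})
Elements: {1}

Elements in neither A nor B (given U = {1, 2, 3, 5, 9, 10, 15}): {1}


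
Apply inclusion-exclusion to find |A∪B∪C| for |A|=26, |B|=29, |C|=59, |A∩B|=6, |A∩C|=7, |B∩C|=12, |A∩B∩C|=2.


|A∪B∪C| = |A|+|B|+|C| - |A∩B|-|A∩C|-|B∩C| + |A∩B∩C|
= 26+29+59 - 6-7-12 + 2
= 114 - 25 + 2
= 91

|A ∪ B ∪ C| = 91
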